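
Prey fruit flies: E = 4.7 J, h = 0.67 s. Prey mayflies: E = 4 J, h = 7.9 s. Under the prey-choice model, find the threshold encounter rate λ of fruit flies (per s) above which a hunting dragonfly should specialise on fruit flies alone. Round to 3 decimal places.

The zero-one rule: include mayflies iff E₂/h₂ > λE₁/(1+λh₁). Equality gives the switch point.
λE₁h₂ = E₂ + λE₂h₁ ⇒ λ = E₂/(E₁h₂ − E₂h₁) = 4/(37.13 − 2.68) = 0.1161 per s.

0.116 per s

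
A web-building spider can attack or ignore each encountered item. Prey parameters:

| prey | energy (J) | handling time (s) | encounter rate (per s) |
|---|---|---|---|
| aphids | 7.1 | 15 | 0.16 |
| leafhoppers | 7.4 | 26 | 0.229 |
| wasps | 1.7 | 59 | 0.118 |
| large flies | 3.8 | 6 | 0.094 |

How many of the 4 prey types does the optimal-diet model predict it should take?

Profitabilities (E/h, J/s): large flies 0.633, aphids 0.473, leafhoppers 0.285, wasps 0.0288. Add prey in this order while the next type's profitability exceeds the intake rate on those already taken.
Rate on top 1: 0.2284. aphids: 0.473 > 0.2284 → include.
Rate on top 2: 0.3767. leafhoppers: 0.285 < 0.3767 → exclude; stop.
Optimal diet: large flies, aphids — 2 of 4 types.

2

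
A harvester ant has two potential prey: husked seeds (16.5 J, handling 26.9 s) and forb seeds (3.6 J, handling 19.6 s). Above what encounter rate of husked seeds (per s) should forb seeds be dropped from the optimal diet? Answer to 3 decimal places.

0.016 per s

At the threshold, the rate on husked seeds alone equals the profitability of forb seeds: λ·16.5/(1 + λ·26.9) = 3.6/19.6 = 0.1837.
Rearranging, λ(16.5 − 0.1837×26.9) = 0.1837, so λ = 0.1837/11.56 = 0.01589 per s.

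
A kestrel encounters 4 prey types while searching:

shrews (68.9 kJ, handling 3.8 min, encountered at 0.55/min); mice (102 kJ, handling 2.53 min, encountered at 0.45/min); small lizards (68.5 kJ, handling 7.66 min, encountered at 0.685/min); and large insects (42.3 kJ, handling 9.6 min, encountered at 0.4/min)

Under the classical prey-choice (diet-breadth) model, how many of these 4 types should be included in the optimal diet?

Profitabilities (E/h, kJ/min): mice 40.3, shrews 18.1, small lizards 8.94, large insects 4.41. Add prey in this order while the next type's profitability exceeds the intake rate on those already taken.
Rate on top 1: 21.46. shrews: 18.1 < 21.46 → exclude; stop.
Optimal diet: mice — 1 of 4 types.

1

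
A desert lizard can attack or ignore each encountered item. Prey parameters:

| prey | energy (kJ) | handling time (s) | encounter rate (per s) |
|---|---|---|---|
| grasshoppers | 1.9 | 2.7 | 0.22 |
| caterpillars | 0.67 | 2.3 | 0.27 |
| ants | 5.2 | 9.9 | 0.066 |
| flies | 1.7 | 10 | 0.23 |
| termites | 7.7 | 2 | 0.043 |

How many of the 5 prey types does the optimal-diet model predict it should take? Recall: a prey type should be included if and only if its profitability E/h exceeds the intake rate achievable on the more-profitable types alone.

Profitabilities (E/h, kJ/s): termites 3.85, grasshoppers 0.704, ants 0.525, caterpillars 0.291, flies 0.17. Add prey in this order while the next type's profitability exceeds the intake rate on those already taken.
Rate on top 1: 0.3049. grasshoppers: 0.704 > 0.3049 → include.
Rate on top 2: 0.4459. ants: 0.525 > 0.4459 → include.
Rate on top 3: 0.4681. caterpillars: 0.291 < 0.4681 → exclude; stop.
Optimal diet: termites, grasshoppers, ants — 3 of 5 types.

3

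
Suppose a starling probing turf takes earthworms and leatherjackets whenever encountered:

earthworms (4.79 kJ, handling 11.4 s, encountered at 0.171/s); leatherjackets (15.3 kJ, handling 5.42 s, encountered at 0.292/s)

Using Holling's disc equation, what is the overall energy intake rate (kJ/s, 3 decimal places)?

R = Σλ_iE_i / (1 + Σλ_ih_i)
Numerator: 0.171×4.79 + 0.292×15.3 = 5.287
Denominator: 1 + 0.171×11.4 + 0.292×5.42 = 4.532
R = 5.287/4.532 = 1.167 kJ/s

1.167 kJ/s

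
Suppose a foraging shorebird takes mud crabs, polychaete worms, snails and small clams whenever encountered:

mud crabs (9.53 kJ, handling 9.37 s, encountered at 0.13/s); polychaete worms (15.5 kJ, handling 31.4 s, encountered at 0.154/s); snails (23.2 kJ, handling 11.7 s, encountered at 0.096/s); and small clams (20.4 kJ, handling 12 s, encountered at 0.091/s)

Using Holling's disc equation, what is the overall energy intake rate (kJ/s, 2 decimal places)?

0.83 kJ/s

R = Σλ_iE_i / (1 + Σλ_ih_i)
Numerator: 0.13×9.53 + 0.154×15.5 + 0.096×23.2 + 0.091×20.4 = 7.709
Denominator: 1 + 0.13×9.37 + 0.154×31.4 + 0.096×11.7 + 0.091×12 = 9.269
R = 7.709/9.269 = 0.8318 kJ/s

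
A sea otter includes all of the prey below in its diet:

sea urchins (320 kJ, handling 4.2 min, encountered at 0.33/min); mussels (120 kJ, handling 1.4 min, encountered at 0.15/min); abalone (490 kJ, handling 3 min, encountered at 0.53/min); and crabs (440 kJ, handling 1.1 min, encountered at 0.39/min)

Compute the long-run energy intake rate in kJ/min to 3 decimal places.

120.238 kJ/min

R = Σλ_iE_i / (1 + Σλ_ih_i)
Numerator: 0.33×320 + 0.15×120 + 0.53×490 + 0.39×440 = 554.9
Denominator: 1 + 0.33×4.2 + 0.15×1.4 + 0.53×3 + 0.39×1.1 = 4.615
R = 554.9/4.615 = 120.2 kJ/min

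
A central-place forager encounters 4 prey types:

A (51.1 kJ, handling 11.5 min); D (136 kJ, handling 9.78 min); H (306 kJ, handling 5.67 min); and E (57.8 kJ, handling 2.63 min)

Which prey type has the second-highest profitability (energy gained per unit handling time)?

E

Profitability E/h (kJ/min): A = 51.1/11.5 = 4.44, D = 136/9.78 = 13.9, H = 306/5.67 = 54, E = 57.8/2.63 = 22.
Ranked: H > E > D > A.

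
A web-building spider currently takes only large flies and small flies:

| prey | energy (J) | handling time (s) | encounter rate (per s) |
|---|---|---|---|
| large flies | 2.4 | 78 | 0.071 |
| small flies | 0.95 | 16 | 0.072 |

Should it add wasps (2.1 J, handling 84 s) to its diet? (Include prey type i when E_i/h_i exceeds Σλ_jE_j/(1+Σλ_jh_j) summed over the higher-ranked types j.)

On large flies and small flies alone, R = ΣλE/(1+Σλh) = 0.2388/7.69 = 0.03105 J/s.
Profitability of wasps: 2.1/84 = 0.025 J/s.
0.025 < 0.03105, so adding wasps would lower the average — exclude it.

No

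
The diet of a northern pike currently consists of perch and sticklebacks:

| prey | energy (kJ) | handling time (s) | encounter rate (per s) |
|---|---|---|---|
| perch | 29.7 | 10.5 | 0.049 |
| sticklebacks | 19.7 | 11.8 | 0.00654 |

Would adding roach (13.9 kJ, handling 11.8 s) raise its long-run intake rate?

Current rate: (0.049×29.7 + 0.00654×19.7)/(1 + 0.049×10.5 + 0.00654×11.8) = 0.9953 kJ/s.
Profitability of roach: 13.9/11.8 = 1.178 kJ/s.
1.178 > 0.9953, so adding roach raises the average — include it.

Yes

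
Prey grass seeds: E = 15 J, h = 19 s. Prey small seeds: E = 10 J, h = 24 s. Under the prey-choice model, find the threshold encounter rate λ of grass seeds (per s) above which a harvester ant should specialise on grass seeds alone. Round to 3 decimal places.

0.059 per s

The zero-one rule: include small seeds iff E₂/h₂ > λE₁/(1+λh₁). Equality gives the switch point.
λE₁h₂ = E₂ + λE₂h₁ ⇒ λ = E₂/(E₁h₂ − E₂h₁) = 10/(360 − 190) = 0.05882 per s.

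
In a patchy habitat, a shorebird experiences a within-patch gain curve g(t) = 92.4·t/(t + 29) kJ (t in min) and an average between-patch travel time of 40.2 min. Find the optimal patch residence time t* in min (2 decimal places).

Optimal t* satisfies g'(t*) = g(t*)/(T + t*).
g'(t) = 92.4·29/(t + 29)². Setting 92.4·29/(t+29)² = 92.4t/[(t+29)(40.2+t)] gives 29(40.2+t) = t(t+29), so t² = 29×40.2 = 1166.
t* = √1166 = 34.14 min.

34.14 min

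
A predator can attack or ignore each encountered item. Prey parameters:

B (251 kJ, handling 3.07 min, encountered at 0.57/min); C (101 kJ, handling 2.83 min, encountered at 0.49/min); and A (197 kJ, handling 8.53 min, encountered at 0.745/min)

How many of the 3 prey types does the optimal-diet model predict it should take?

1

Rank by E/h (kJ/min): B 81.8, C 35.7, A 23.1. Include each in turn until the next type's E/h falls below the running intake rate.
Rate on top 1: 52.03. C: 35.7 < 52.03 → exclude; stop.
Optimal diet: B — 1 of 3 types.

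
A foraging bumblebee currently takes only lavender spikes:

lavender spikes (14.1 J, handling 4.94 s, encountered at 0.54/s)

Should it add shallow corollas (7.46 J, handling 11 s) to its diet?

No

Current rate: (0.54×14.1)/(1 + 0.54×4.94) = 2.076 J/s.
shallow corollas: E/h = 7.46/11 = 0.6782 J/s.
0.6782 < 2.076, so adding shallow corollas would lower the average — exclude it.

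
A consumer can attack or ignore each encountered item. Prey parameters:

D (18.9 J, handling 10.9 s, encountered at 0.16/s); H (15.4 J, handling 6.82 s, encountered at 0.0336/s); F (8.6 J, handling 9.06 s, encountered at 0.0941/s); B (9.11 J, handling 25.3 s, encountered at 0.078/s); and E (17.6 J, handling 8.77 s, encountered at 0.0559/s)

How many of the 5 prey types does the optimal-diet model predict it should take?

3

Profitabilities (E/h, J/s): H 2.26, E 2.01, D 1.73, F 0.949, B 0.36. Add prey in this order while the next type's profitability exceeds the intake rate on those already taken.
Rate on top 1: 0.421. E: 2.01 > 0.421 → include.
Rate on top 2: 0.8731. D: 1.73 > 0.8731 → include.
Rate on top 3: 1.307. F: 0.949 < 1.307 → exclude; stop.
Optimal diet: H, E, D — 3 of 5 types.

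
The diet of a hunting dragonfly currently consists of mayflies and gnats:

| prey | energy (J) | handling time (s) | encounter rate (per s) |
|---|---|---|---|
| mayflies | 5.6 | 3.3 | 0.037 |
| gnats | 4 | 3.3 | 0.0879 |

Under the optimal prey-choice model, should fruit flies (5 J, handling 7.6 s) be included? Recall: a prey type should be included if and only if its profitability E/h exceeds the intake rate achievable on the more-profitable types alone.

Yes

Intake rate on the current diet: R = (0.037×5.6 + 0.0879×4) / (1 + 0.037×3.3 + 0.0879×3.3) = 0.5588/1.412 = 0.3957 J/s.
Profitability of fruit flies: 5/7.6 = 0.6579 J/s.
Since 0.6579 > R, including fruit flies increases the long-run rate.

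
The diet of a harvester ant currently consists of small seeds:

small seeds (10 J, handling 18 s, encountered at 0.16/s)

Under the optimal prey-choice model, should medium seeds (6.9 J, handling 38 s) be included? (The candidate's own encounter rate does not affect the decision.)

No

On small seeds alone, R = ΣλE/(1+Σλh) = 1.6/3.88 = 0.4124 J/s.
Profitability of medium seeds: 6.9/38 = 0.1816 J/s.
Since 0.1816 < R, time spent handling medium seeds is better spent searching.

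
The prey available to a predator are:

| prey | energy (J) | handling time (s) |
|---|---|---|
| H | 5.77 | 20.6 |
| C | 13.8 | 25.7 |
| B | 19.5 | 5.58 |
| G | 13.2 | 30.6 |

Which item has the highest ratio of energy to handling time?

In descending order of E/h:
B: 19.5/5.58 = 3.49 J/s
C: 13.8/25.7 = 0.537 J/s
G: 13.2/30.6 = 0.431 J/s
H: 5.77/20.6 = 0.28 J/s

B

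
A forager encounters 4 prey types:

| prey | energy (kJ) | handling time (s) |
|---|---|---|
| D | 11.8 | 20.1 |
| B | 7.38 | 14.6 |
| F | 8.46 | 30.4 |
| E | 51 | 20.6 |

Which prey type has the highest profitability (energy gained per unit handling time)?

In descending order of E/h:
E: 51/20.6 = 2.48 kJ/s
D: 11.8/20.1 = 0.587 kJ/s
B: 7.38/14.6 = 0.505 kJ/s
F: 8.46/30.4 = 0.278 kJ/s

E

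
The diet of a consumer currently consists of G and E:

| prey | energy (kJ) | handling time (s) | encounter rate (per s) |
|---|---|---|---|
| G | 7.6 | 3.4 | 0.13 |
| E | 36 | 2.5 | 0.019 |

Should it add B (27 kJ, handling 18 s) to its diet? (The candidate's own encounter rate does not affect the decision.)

Yes

Current rate: (0.13×7.6 + 0.019×36)/(1 + 0.13×3.4 + 0.019×2.5) = 1.123 kJ/s.
Profitability of B: 27/18 = 1.5 kJ/s.
1.5 > 1.123, so adding B raises the average — include it.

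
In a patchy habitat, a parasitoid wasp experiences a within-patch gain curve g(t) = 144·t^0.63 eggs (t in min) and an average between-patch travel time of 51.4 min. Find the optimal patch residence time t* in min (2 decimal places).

Optimal t* satisfies g'(t*) = g(t*)/(T + t*).
g'(t) = 0.63·144·t^-0.37. Setting 0.63·144·t^-0.37 = 144·t^0.63/(51.4+t) gives 0.63(51.4+t) = t, so 0.37·t = 0.63×51.4.
t* = 0.63×51.4/0.37 = 87.52 min.

87.52 min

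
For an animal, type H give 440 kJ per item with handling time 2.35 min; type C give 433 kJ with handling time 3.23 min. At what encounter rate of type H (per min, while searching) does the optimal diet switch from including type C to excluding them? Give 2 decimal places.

Drop type C once their profitability E₂/h₂ falls below the rate achievable on type H alone: E₂/h₂ = λE₁/(1 + λh₁).
Solve for λ: λE₁h₂ = E₂(1 + λh₁) → λ(E₁h₂ − E₂h₁) = E₂ → λ = E₂/(E₁h₂ − E₂h₁).
λ = 433/(440×3.23 − 433×2.35) = 433/403.6 = 1.073 per min.

1.07 per min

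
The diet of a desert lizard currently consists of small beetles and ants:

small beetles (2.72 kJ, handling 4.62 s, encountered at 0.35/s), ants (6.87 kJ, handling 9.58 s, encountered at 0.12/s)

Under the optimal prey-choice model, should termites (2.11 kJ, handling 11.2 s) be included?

No

Current rate: (0.35×2.72 + 0.12×6.87)/(1 + 0.35×4.62 + 0.12×9.58) = 0.4716 kJ/s.
Profitability of termites: 2.11/11.2 = 0.1884 kJ/s.
Since 0.1884 < R, time spent handling termites is better spent searching.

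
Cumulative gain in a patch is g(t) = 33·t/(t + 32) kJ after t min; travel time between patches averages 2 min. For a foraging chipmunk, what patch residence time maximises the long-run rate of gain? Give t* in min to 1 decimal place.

Optimal t* satisfies g'(t*) = g(t*)/(T + t*).
g'(t) = 33·32/(t + 32)². Setting 33·32/(t+32)² = 33t/[(t+32)(2+t)] gives 32(2+t) = t(t+32), so t² = 32×2 = 64.
t* = √64 = 8 min.

8.0 min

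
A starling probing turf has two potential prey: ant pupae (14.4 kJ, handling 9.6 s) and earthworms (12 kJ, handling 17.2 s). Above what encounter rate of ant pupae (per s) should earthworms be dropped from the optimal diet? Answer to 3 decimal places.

The zero-one rule: include earthworms iff E₂/h₂ > λE₁/(1+λh₁). Equality gives the switch point.
λE₁h₂ = E₂ + λE₂h₁ ⇒ λ = E₂/(E₁h₂ − E₂h₁) = 12/(247.7 − 115.2) = 0.09058 per s.

0.091 per s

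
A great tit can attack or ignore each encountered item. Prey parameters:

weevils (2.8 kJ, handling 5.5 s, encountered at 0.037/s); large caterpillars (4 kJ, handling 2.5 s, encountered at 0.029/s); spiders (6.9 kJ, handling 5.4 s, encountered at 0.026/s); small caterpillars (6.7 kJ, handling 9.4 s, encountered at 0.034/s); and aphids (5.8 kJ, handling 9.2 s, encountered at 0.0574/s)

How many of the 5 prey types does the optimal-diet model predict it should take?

5

Rank by E/h (kJ/s): large caterpillars 1.6, spiders 1.28, small caterpillars 0.713, aphids 0.63, weevils 0.509. Include each in turn until the next type's E/h falls below the running intake rate.
Rate on top 1: 0.1082. spiders: 1.28 > 0.1082 → include.
Rate on top 2: 0.2435. small caterpillars: 0.713 > 0.2435 → include.
Rate on top 3: 0.3414. aphids: 0.63 > 0.3414 → include.
Rate on top 4: 0.4155. weevils: 0.509 > 0.4155 → include.
Optimal diet: large caterpillars, spiders, small caterpillars, aphids, weevils — 5 of 5 types.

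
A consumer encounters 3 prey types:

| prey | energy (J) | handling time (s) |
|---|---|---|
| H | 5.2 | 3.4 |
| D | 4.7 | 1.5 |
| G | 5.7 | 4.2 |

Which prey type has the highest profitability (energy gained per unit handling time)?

In descending order of E/h:
D: 4.7/1.5 = 3.13 J/s
H: 5.2/3.4 = 1.53 J/s
G: 5.7/4.2 = 1.36 J/s

D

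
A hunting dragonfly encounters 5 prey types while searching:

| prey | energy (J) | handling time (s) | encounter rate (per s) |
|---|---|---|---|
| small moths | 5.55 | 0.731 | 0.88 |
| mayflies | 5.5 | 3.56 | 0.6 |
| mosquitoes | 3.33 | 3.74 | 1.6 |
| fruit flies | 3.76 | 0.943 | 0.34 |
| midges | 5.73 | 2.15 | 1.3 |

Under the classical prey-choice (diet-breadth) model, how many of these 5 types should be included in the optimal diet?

Profitabilities (E/h, J/s): small moths 7.59, fruit flies 3.99, midges 2.67, mayflies 1.54, mosquitoes 0.89. Add prey in this order while the next type's profitability exceeds the intake rate on those already taken.
Rate on top 1: 2.972. fruit flies: 3.99 > 2.972 → include.
Rate on top 2: 3.138. midges: 2.67 < 3.138 → exclude; stop.
Optimal diet: small moths, fruit flies — 2 of 5 types.

2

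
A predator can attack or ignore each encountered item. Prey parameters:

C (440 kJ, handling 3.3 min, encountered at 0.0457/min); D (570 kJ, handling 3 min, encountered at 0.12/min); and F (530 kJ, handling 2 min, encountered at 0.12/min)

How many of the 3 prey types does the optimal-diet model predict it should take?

3

Profitabilities (E/h, kJ/min): F 265, D 190, C 133. Add prey in this order while the next type's profitability exceeds the intake rate on those already taken.
Rate on top 1: 51.29. D: 190 > 51.29 → include.
Rate on top 2: 82.5. C: 133 > 82.5 → include.
Optimal diet: F, D, C — 3 of 3 types.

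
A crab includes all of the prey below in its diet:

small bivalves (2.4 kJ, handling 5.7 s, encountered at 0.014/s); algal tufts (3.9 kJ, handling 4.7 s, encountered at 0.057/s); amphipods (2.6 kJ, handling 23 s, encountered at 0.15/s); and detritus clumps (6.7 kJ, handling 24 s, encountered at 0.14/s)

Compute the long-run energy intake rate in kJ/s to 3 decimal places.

Energy encountered per unit search time: 0.014×2.4 + 0.057×3.9 + 0.15×2.6 + 0.14×6.7 = 1.584 kJ/s.
Handling time per unit search time: 0.014×5.7 + 0.057×4.7 + 0.15×23 + 0.14×24 = 7.158.
Rate = 1.584/(1 + 7.158) = 0.1942 kJ/s.

0.194 kJ/s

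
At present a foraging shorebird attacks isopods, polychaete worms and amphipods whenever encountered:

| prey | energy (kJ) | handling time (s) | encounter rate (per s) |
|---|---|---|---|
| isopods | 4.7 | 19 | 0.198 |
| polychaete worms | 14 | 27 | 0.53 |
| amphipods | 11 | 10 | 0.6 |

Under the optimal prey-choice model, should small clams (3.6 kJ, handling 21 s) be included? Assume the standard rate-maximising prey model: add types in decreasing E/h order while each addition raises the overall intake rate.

No

On isopods, polychaete worms and amphipods alone, R = ΣλE/(1+Σλh) = 14.95/25.07 = 0.5963 kJ/s.
small clams: E/h = 3.6/21 = 0.1714 kJ/s.
Since 0.1714 < R, time spent handling small clams is better spent searching.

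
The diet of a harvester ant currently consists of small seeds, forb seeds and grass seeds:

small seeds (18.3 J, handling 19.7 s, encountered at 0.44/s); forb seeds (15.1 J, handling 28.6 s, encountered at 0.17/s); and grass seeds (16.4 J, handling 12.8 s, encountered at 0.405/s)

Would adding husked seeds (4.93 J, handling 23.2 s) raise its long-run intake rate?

No

Intake rate on the current diet: R = (0.44×18.3 + 0.17×15.1 + 0.405×16.4) / (1 + 0.44×19.7 + 0.17×28.6 + 0.405×12.8) = 17.26/19.71 = 0.8756 J/s.
husked seeds: E/h = 4.93/23.2 = 0.2125 J/s.
Since 0.2125 < R, time spent handling husked seeds is better spent searching.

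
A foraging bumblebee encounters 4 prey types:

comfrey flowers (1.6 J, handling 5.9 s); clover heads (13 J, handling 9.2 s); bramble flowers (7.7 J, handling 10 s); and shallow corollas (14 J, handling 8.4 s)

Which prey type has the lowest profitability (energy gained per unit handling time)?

Profitability E/h (J/s): comfrey flowers = 1.6/5.9 = 0.271, clover heads = 13/9.2 = 1.41, bramble flowers = 7.7/10 = 0.77, shallow corollas = 14/8.4 = 1.67.
Ranked: shallow corollas > clover heads > bramble flowers > comfrey flowers.

comfrey flowers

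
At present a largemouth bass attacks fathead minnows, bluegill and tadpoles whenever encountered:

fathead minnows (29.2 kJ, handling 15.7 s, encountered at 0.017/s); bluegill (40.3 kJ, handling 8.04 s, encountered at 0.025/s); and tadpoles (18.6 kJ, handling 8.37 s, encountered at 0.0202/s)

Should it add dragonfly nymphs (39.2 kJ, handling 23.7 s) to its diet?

Intake rate on the current diet: R = (0.017×29.2 + 0.025×40.3 + 0.0202×18.6) / (1 + 0.017×15.7 + 0.025×8.04 + 0.0202×8.37) = 1.88/1.637 = 1.148 kJ/s.
dragonfly nymphs: E/h = 39.2/23.7 = 1.654 kJ/s.
1.654 > 1.148, so adding dragonfly nymphs raises the average — include it.

Yes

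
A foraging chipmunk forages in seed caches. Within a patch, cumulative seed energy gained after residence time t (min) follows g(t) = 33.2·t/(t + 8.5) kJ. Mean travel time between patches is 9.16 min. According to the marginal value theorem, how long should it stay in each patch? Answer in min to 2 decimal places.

By the marginal value theorem, leave when the instantaneous gain rate g'(t) equals the habitat-wide average g(t)/(T + t).
g'(t) = 33.2·8.5/(t + 8.5)². Setting 33.2·8.5/(t+8.5)² = 33.2t/[(t+8.5)(9.16+t)] gives 8.5(9.16+t) = t(t+8.5), so t² = 8.5×9.16 = 77.86.
t* = √77.86 = 8.824 min.

8.82 min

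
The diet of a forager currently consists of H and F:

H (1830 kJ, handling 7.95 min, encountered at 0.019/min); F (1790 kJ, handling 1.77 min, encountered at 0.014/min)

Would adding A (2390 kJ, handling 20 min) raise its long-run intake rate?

Intake rate on the current diet: R = (0.019×1830 + 0.014×1790) / (1 + 0.019×7.95 + 0.014×1.77) = 59.83/1.176 = 50.88 kJ/min.
A: E/h = 2390/20 = 119.5 kJ/min.
Since 119.5 > R, including A increases the long-run rate.

Yes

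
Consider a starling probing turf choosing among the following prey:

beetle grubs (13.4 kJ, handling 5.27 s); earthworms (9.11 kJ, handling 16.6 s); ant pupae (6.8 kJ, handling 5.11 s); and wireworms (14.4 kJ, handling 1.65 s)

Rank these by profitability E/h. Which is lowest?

earthworms

Profitability E/h (kJ/s): beetle grubs = 13.4/5.27 = 2.54, earthworms = 9.11/16.6 = 0.549, ant pupae = 6.8/5.11 = 1.33, wireworms = 14.4/1.65 = 8.73.
Ranked: wireworms > beetle grubs > ant pupae > earthworms.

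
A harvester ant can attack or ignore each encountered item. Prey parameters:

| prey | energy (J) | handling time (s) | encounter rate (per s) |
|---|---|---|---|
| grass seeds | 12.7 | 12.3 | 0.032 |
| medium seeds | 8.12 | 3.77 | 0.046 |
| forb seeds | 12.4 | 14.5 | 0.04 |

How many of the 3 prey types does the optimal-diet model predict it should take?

E/h in descending order: medium seeds 2.15, grass seeds 1.03, forb seeds 0.855 J/s. The optimal diet is the largest prefix of this list for which every included type satisfies E_i/h_i > R on the types above it.
Rate on top 1: 0.3183. grass seeds: 1.03 > 0.3183 → include.
Rate on top 2: 0.4977. forb seeds: 0.855 > 0.4977 → include.
Optimal diet: medium seeds, grass seeds, forb seeds — 3 of 3 types.

3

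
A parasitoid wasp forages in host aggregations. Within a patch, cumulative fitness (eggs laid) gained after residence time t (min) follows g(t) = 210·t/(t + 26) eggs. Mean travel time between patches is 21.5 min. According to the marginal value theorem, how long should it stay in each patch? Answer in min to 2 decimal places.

23.64 min

Maximise g(t)/(T+t): set derivative to zero → g'(t)(T+t) = g(t).
g'(t) = 210·26/(t + 26)². Setting 210·26/(t+26)² = 210t/[(t+26)(21.5+t)] gives 26(21.5+t) = t(t+26), so t² = 26×21.5 = 559.
t* = √559 = 23.64 min.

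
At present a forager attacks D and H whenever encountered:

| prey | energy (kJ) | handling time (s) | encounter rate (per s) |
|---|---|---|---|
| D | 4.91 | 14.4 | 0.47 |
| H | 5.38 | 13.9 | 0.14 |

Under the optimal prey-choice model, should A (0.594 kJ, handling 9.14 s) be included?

No

Intake rate on the current diet: R = (0.47×4.91 + 0.14×5.38) / (1 + 0.47×14.4 + 0.14×13.9) = 3.061/9.714 = 0.3151 kJ/s.
Profitability of A: 0.594/9.14 = 0.06499 kJ/s.
0.06499 < 0.3151, so adding A would lower the average — exclude it.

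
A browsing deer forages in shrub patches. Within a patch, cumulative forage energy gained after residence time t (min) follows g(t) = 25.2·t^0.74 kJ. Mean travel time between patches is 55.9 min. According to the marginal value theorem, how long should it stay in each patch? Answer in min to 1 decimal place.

Maximise g(t)/(T+t): set derivative to zero → g'(t)(T+t) = g(t).
g'(t) = 0.74·25.2·t^-0.26. Setting 0.74·25.2·t^-0.26 = 25.2·t^0.74/(55.9+t) gives 0.74(55.9+t) = t, so 0.26·t = 0.74×55.9.
t* = 0.74×55.9/0.26 = 159.1 min.

159.1 min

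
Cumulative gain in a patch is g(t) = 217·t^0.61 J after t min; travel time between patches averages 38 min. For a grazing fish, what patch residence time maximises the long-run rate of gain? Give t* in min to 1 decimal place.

59.4 min

Optimal t* satisfies g'(t*) = g(t*)/(T + t*).
g'(t) = 0.61·217·t^-0.39. Setting 0.61·217·t^-0.39 = 217·t^0.61/(38+t) gives 0.61(38+t) = t, so 0.39·t = 0.61×38.
t* = 0.61×38/0.39 = 59.44 min.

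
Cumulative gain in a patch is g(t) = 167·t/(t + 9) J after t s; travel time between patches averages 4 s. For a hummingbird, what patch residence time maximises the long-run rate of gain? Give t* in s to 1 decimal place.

6.0 s

By the marginal value theorem, leave when the instantaneous gain rate g'(t) equals the habitat-wide average g(t)/(T + t).
g'(t) = 167·9/(t + 9)². Setting 167·9/(t+9)² = 167t/[(t+9)(4+t)] gives 9(4+t) = t(t+9), so t² = 9×4 = 36.
t* = √36 = 6 s.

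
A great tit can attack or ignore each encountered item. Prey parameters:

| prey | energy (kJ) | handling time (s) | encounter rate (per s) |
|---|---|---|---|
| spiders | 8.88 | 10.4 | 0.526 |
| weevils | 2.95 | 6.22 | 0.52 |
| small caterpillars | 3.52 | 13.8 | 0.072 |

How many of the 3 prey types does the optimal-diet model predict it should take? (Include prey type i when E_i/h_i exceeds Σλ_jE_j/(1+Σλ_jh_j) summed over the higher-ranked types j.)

1

Profitabilities (E/h, kJ/s): spiders 0.854, weevils 0.474, small caterpillars 0.255. Add prey in this order while the next type's profitability exceeds the intake rate on those already taken.
Rate on top 1: 0.7219. weevils: 0.474 < 0.7219 → exclude; stop.
Optimal diet: spiders — 1 of 3 types.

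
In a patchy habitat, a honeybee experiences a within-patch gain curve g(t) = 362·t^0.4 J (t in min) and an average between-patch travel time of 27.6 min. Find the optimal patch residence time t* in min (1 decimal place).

18.4 min

By the marginal value theorem, leave when the instantaneous gain rate g'(t) equals the habitat-wide average g(t)/(T + t).
g'(t) = 0.4·362·t^-0.6. Setting 0.4·362·t^-0.6 = 362·t^0.4/(27.6+t) gives 0.4(27.6+t) = t, so 0.60·t = 0.4×27.6.
t* = 0.4×27.6/0.60 = 18.4 min.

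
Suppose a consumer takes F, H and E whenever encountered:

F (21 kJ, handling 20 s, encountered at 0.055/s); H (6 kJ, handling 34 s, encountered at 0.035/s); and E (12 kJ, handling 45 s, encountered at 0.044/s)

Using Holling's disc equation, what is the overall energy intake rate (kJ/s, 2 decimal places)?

0.36 kJ/s

R = (0.055×21 + 0.035×6 + 0.044×12) / (1 + 0.055×20 + 0.035×34 + 0.044×45) = 1.893/5.27 = 0.3592 kJ/s.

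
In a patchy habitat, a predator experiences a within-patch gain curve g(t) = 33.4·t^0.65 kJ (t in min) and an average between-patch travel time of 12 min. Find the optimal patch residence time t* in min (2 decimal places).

22.29 min

Optimal t* satisfies g'(t*) = g(t*)/(T + t*).
g'(t) = 0.65·33.4·t^-0.35. Setting 0.65·33.4·t^-0.35 = 33.4·t^0.65/(12+t) gives 0.65(12+t) = t, so 0.35·t = 0.65×12.
t* = 0.65×12/0.35 = 22.29 min.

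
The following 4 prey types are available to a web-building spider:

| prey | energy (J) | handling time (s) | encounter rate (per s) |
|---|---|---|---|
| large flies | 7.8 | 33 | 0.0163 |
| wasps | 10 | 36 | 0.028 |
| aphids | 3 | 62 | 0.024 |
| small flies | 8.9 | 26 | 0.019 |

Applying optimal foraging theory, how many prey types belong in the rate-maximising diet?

3

Profitabilities (E/h, J/s): small flies 0.342, wasps 0.278, large flies 0.236, aphids 0.0484. Add prey in this order while the next type's profitability exceeds the intake rate on those already taken.
Rate on top 1: 0.1132. wasps: 0.278 > 0.1132 → include.
Rate on top 2: 0.1795. large flies: 0.236 > 0.1795 → include.
Rate on top 3: 0.1896. aphids: 0.0484 < 0.1896 → exclude; stop.
Optimal diet: small flies, wasps, large flies — 3 of 4 types.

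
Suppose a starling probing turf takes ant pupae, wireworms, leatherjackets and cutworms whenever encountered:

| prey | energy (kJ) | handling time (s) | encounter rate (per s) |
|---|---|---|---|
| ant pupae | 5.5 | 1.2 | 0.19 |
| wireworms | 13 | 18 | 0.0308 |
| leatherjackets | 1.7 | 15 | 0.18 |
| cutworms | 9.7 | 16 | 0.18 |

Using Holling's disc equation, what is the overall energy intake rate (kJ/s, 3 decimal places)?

R = (0.19×5.5 + 0.0308×13 + 0.18×1.7 + 0.18×9.7) / (1 + 0.19×1.2 + 0.0308×18 + 0.18×15 + 0.18×16) = 3.497/7.362 = 0.475 kJ/s.

0.475 kJ/s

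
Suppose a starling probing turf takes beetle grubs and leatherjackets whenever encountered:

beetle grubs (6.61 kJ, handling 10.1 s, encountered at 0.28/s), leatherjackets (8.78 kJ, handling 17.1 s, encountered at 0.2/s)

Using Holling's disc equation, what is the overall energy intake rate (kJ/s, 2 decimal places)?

0.50 kJ/s

Energy encountered per unit search time: 0.28×6.61 + 0.2×8.78 = 3.607 kJ/s.
Handling time per unit search time: 0.28×10.1 + 0.2×17.1 = 6.248.
Rate = 3.607/(1 + 6.248) = 0.4976 kJ/s.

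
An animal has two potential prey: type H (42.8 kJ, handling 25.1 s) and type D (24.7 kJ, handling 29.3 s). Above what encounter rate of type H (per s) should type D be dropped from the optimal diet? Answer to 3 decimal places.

At the threshold, the rate on type H alone equals the profitability of type D: λ·42.8/(1 + λ·25.1) = 24.7/29.3 = 0.843.
Rearranging, λ(42.8 − 0.843×25.1) = 0.843, so λ = 0.843/21.64 = 0.03895 per s.

0.039 per s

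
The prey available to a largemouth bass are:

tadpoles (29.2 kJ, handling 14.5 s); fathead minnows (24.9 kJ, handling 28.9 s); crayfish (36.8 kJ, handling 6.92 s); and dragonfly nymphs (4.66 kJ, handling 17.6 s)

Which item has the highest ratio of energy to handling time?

crayfish

Profitability E/h (kJ/s): tadpoles = 29.2/14.5 = 2.01, fathead minnows = 24.9/28.9 = 0.862, crayfish = 36.8/6.92 = 5.32, dragonfly nymphs = 4.66/17.6 = 0.265.
Ranked: crayfish > tadpoles > fathead minnows > dragonfly nymphs.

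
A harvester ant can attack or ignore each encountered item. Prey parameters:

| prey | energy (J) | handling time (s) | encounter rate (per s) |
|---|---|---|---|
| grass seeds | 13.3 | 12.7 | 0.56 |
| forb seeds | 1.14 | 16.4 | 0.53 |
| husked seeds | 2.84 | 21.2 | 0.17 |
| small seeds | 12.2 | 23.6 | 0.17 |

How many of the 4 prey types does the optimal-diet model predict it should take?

1

Profitabilities (E/h, J/s): grass seeds 1.05, small seeds 0.517, husked seeds 0.134, forb seeds 0.0695. Add prey in this order while the next type's profitability exceeds the intake rate on those already taken.
Rate on top 1: 0.9181. small seeds: 0.517 < 0.9181 → exclude; stop.
Optimal diet: grass seeds — 1 of 4 types.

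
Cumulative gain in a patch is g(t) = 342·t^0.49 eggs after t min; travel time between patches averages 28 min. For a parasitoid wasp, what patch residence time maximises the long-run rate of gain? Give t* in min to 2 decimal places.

26.90 min

Maximise g(t)/(T+t): set derivative to zero → g'(t)(T+t) = g(t).
g'(t) = 0.49·342·t^-0.51. Setting 0.49·342·t^-0.51 = 342·t^0.49/(28+t) gives 0.49(28+t) = t, so 0.51·t = 0.49×28.
t* = 0.49×28/0.51 = 26.9 min.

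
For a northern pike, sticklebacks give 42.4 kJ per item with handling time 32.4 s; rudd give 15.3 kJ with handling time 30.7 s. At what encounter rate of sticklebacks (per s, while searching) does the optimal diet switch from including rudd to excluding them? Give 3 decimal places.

At the threshold, the rate on sticklebacks alone equals the profitability of rudd: λ·42.4/(1 + λ·32.4) = 15.3/30.7 = 0.4984.
Rearranging, λ(42.4 − 0.4984×32.4) = 0.4984, so λ = 0.4984/26.25 = 0.01898 per s.

0.019 per s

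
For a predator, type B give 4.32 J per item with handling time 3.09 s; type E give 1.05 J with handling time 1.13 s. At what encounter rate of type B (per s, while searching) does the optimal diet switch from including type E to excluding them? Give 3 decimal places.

0.641 per s

Drop type E once their profitability E₂/h₂ falls below the rate achievable on type B alone: E₂/h₂ = λE₁/(1 + λh₁).
Solve for λ: λE₁h₂ = E₂(1 + λh₁) → λ(E₁h₂ − E₂h₁) = E₂ → λ = E₂/(E₁h₂ − E₂h₁).
λ = 1.05/(4.32×1.13 − 1.05×3.09) = 1.05/1.637 = 0.6414 per s.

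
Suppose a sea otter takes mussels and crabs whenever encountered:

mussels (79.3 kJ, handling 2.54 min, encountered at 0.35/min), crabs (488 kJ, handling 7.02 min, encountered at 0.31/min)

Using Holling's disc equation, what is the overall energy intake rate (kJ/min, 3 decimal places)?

Energy encountered per unit search time: 0.35×79.3 + 0.31×488 = 179 kJ/min.
Handling time per unit search time: 0.35×2.54 + 0.31×7.02 = 3.065.
Rate = 179/(1 + 3.065) = 44.04 kJ/min.

44.041 kJ/min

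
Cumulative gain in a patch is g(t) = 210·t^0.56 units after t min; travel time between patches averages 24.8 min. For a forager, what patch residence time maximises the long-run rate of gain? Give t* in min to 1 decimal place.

Optimal t* satisfies g'(t*) = g(t*)/(T + t*).
g'(t) = 0.56·210·t^-0.44. Setting 0.56·210·t^-0.44 = 210·t^0.56/(24.8+t) gives 0.56(24.8+t) = t, so 0.44·t = 0.56×24.8.
t* = 0.56×24.8/0.44 = 31.56 min.

31.6 min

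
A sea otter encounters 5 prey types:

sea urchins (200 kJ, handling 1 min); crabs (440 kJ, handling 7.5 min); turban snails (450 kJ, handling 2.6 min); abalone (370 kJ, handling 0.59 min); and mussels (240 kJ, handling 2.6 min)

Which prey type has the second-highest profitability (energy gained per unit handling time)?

Profitability E/h (kJ/min): sea urchins = 200/1 = 200, crabs = 440/7.5 = 58.7, turban snails = 450/2.6 = 173, abalone = 370/0.59 = 627, mussels = 240/2.6 = 92.3.
Ranked: abalone > sea urchins > turban snails > mussels > crabs.

sea urchins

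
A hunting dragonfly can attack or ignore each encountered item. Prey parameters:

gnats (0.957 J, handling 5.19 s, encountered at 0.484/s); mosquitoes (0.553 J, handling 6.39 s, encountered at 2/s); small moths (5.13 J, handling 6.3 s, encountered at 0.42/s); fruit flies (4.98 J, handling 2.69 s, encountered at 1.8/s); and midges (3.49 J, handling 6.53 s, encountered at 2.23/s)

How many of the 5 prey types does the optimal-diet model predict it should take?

1

Rank by E/h (J/s): fruit flies 1.85, small moths 0.814, midges 0.534, gnats 0.184, mosquitoes 0.0865. Include each in turn until the next type's E/h falls below the running intake rate.
Rate on top 1: 1.534. small moths: 0.814 < 1.534 → exclude; stop.
Optimal diet: fruit flies — 1 of 5 types.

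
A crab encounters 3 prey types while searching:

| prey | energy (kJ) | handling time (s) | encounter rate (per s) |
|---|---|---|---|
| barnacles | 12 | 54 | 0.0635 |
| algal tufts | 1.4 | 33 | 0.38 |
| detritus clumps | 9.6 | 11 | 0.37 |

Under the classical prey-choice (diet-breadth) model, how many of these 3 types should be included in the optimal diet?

E/h in descending order: detritus clumps 0.873, barnacles 0.222, algal tufts 0.0424 kJ/s. The optimal diet is the largest prefix of this list for which every included type satisfies E_i/h_i > R on the types above it.
Rate on top 1: 0.7006. barnacles: 0.222 < 0.7006 → exclude; stop.
Optimal diet: detritus clumps — 1 of 3 types.

1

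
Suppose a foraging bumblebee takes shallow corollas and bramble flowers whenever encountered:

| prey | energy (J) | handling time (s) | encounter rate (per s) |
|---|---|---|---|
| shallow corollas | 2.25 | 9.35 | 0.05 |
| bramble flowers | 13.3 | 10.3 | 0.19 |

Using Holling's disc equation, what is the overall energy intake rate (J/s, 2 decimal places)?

R = Σλ_iE_i / (1 + Σλ_ih_i)
Numerator: 0.05×2.25 + 0.19×13.3 = 2.639
Denominator: 1 + 0.05×9.35 + 0.19×10.3 = 3.425
R = 2.639/3.425 = 0.7708 J/s

0.77 J/s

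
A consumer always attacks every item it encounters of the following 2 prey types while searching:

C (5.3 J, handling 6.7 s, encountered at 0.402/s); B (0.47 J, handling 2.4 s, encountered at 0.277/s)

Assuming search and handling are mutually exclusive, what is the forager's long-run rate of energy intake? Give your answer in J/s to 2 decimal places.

Energy encountered per unit search time: 0.402×5.3 + 0.277×0.47 = 2.261 J/s.
Handling time per unit search time: 0.402×6.7 + 0.277×2.4 = 3.358.
Rate = 2.261/(1 + 3.358) = 0.5187 J/s.

0.52 J/s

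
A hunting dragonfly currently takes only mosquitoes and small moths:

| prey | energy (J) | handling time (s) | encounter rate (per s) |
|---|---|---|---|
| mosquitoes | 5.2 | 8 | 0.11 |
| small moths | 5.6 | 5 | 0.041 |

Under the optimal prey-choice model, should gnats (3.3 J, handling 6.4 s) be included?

Current rate: (0.11×5.2 + 0.041×5.6)/(1 + 0.11×8 + 0.041×5) = 0.3845 J/s.
Profitability of gnats: 3.3/6.4 = 0.5156 J/s.
0.5156 > 0.3845, so adding gnats raises the average — include it.

Yes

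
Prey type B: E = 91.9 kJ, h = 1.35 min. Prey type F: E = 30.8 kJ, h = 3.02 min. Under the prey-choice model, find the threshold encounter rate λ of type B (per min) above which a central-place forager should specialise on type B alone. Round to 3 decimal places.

The zero-one rule: include type F iff E₂/h₂ > λE₁/(1+λh₁). Equality gives the switch point.
λE₁h₂ = E₂ + λE₂h₁ ⇒ λ = E₂/(E₁h₂ − E₂h₁) = 30.8/(277.5 − 41.58) = 0.1305 per min.

0.131 per min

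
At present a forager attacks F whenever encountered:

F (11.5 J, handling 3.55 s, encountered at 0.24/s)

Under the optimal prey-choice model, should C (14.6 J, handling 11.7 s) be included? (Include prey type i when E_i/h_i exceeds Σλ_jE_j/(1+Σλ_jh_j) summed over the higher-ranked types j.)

No

On F alone, R = ΣλE/(1+Σλh) = 2.76/1.852 = 1.49 J/s.
Profitability of C: 14.6/11.7 = 1.248 J/s.
Since 1.248 < R, time spent handling C is better spent searching.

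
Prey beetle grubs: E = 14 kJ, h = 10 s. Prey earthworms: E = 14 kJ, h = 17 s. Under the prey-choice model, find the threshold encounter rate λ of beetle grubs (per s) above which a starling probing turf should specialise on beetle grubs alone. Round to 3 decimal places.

Drop earthworms once their profitability E₂/h₂ falls below the rate achievable on beetle grubs alone: E₂/h₂ = λE₁/(1 + λh₁).
Solve for λ: λE₁h₂ = E₂(1 + λh₁) → λ(E₁h₂ − E₂h₁) = E₂ → λ = E₂/(E₁h₂ − E₂h₁).
λ = 14/(14×17 − 14×10) = 14/98 = 0.1429 per s.

0.143 per s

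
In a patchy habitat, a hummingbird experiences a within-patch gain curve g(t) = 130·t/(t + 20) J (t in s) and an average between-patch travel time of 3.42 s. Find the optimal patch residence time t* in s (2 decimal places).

Maximise g(t)/(T+t): set derivative to zero → g'(t)(T+t) = g(t).
g'(t) = 130·20/(t + 20)². Setting 130·20/(t+20)² = 130t/[(t+20)(3.42+t)] gives 20(3.42+t) = t(t+20), so t² = 20×3.42 = 68.4.
t* = √68.4 = 8.27 s.

8.27 s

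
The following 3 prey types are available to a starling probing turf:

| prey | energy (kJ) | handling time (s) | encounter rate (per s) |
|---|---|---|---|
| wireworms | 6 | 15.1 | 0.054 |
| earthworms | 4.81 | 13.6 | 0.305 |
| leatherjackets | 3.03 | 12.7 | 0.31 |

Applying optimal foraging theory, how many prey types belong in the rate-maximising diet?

2

Rank by E/h (kJ/s): wireworms 0.397, earthworms 0.354, leatherjackets 0.239. Include each in turn until the next type's E/h falls below the running intake rate.
Rate on top 1: 0.1785. earthworms: 0.354 > 0.1785 → include.
Rate on top 2: 0.3003. leatherjackets: 0.239 < 0.3003 → exclude; stop.
Optimal diet: wireworms, earthworms — 2 of 3 types.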